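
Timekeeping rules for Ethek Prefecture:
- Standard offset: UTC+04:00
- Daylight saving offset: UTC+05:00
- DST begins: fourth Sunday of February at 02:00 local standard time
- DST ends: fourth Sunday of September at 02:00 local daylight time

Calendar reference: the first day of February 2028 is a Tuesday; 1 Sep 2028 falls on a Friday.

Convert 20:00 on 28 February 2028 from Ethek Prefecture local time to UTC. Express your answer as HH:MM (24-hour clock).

1 February 2028 is a Tuesday, so the first Sunday is February 6 and the fourth is February 27.
1 September 2028 is a Friday, so the first Sunday is September 3 and the fourth is September 24.
28 February 2028 lies within the daylight-saving period (27 February – 24 September), so Ethek Prefecture is on daylight time, UTC+05:00.
20:00 local − 5h = 15:00 UTC.

15:00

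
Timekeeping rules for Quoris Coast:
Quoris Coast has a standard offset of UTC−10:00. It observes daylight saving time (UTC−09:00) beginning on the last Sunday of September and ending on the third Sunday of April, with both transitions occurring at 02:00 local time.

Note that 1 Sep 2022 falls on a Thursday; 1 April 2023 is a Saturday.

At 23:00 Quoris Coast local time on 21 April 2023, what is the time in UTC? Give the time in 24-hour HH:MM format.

1 September 2022 is a Thursday, so Sundays fall on 4, 11, 18, 25; the last is September 25.
1 April 2023 is a Saturday, so the first Sunday is April 2 and the third is April 16.
21 April 2023 does not fall between 25 September 2022 and 16 April 2023, so daylight saving is not in effect and Quoris Coast is at UTC−10:00.
23:00 local + 10h = 09:00 UTC (rolling into the next day, 22 April 2023).

09:00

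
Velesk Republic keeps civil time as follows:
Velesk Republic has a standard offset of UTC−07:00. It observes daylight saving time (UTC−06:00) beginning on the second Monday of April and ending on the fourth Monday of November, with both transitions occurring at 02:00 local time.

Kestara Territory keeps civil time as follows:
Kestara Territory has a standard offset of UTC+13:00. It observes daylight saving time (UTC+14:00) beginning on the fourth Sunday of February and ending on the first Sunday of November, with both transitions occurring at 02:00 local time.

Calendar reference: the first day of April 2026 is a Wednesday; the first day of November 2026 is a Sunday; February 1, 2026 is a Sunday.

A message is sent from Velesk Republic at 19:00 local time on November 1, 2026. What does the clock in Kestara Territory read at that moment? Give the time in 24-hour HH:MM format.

1 April 2026 is a Wednesday, so the first Monday is April 6 and the second is April 13.
1 November 2026 is a Sunday, so the first Monday is November 2 and the fourth is November 23.
November 1, 2026 falls between 13 April and 23 November, so daylight saving is in effect and Velesk Republic is at UTC−06:00.
19:00 Velesk Republic + 6h = 01:00 UTC (rolling into the next day, 2 November 2026).
1 February 2026 is a Sunday, so the first Sunday is February 1 and the fourth is February 22.
1 November 2026 is a Sunday, so the first Sunday is November 1.
At the standard offset (UTC+13:00), 01:00 UTC + 13h = 14:00 Kestara Territory standard time.
The standard-time date in Kestara Territory, November 2, 2026, is outside the daylight-saving period (22 February – 1 November), so Kestara Territory is on standard time, UTC+13:00.
01:00 UTC + 13h = 14:00 Kestara Territory.

14:00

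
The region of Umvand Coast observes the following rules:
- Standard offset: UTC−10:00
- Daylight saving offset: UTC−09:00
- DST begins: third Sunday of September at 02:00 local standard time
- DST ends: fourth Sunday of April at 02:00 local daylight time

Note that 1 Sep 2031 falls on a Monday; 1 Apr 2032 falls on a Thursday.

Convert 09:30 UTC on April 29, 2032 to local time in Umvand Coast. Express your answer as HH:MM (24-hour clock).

1 September 2031 is a Monday, so the first Sunday is September 7 and the third is September 21.
1 April 2032 is a Thursday, so the first Sunday is April 4 and the fourth is April 25.
At the standard offset (UTC−10:00), 09:30 UTC − 10h = 23:30 Umvand Coast standard time (rolling into the previous day, 28 April 2032).
The standard-time date in Umvand Coast, April 28, 2032, does not fall between 21 September 2031 and 25 April 2032, so daylight saving is not in effect and Umvand Coast is at UTC−10:00.
09:30 UTC − 10h = 23:30 local (rolling into the previous day, 28 April 2032).

23:30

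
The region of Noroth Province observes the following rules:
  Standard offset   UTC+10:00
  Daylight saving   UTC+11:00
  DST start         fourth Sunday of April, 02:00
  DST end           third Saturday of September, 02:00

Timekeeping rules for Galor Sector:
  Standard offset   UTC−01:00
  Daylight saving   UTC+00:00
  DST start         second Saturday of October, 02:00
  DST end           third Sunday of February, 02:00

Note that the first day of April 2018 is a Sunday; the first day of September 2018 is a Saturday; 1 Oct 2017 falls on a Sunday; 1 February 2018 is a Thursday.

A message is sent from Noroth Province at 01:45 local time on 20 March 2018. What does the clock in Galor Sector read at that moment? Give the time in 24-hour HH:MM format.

14:45

1 April 2018 is a Sunday, so the first Sunday is April 1 and the fourth is April 22.
1 September 2018 is a Saturday, so the first Saturday is September 1 and the third is September 15.
Daylight saving runs 22 April – 15 September; 20 March 2018 is outside that window, so Noroth Province is on standard time at UTC+10:00.
01:45 Noroth Province − 10h = 15:45 UTC (rolling into the previous day, 19 March 2018).
1 October 2017 is a Sunday, so the first Saturday is October 7 and the second is October 14.
1 February 2018 is a Thursday, so the first Sunday is February 4 and the third is February 18.
At the standard offset (UTC−01:00), 15:45 UTC − 1h = 14:45 Galor Sector standard time.
Daylight saving runs 14 October 2017 – 18 February 2018; the standard-time date in Galor Sector, 19 March 2018, is outside that window, so Galor Sector is on standard time at UTC−01:00.
15:45 UTC − 1h = 14:45 Galor Sector.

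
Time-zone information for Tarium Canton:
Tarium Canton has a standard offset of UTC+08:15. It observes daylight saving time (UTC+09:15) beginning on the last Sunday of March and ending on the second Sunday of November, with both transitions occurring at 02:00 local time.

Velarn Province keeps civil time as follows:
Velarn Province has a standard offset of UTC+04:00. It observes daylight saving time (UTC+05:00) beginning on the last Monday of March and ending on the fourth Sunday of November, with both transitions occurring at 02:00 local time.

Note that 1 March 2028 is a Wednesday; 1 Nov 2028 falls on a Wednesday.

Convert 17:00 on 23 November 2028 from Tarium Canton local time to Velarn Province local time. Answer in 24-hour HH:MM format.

13:45

1 March 2028 is a Wednesday, so Sundays fall on 5, 12, 19, 26; the last is March 26.
1 November 2028 is a Wednesday, so the first Sunday is November 5 and the second is November 12.
Daylight saving runs 26 March – 12 November; 23 November 2028 is outside that window, so Tarium Canton is on standard time at UTC+08:15.
17:00 Tarium Canton − 8h15m = 08:45 UTC.
1 March 2028 is a Wednesday, so Mondays fall on 6, 13, 20, 27; the last is March 27.
1 November 2028 is a Wednesday, so the first Sunday is November 5 and the fourth is November 26.
At the standard offset (UTC+04:00), 08:45 UTC + 4h = 12:45 Velarn Province standard time.
The standard-time date in Velarn Province, 23 November 2028, falls between 27 March and 26 November, so daylight saving is in effect and Velarn Province is at UTC+05:00.
08:45 UTC + 5h = 13:45 Velarn Province.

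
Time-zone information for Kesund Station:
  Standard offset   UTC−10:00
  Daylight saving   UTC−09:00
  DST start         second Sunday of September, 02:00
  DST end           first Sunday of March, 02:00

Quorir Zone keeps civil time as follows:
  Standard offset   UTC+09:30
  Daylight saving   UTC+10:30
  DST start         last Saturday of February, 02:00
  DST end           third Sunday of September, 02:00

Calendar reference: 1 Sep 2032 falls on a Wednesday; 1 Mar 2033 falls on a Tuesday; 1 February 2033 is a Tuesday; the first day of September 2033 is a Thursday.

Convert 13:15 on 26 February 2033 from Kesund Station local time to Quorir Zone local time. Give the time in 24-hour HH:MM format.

08:45

1 September 2032 is a Wednesday, so the first Sunday is September 5 and the second is September 12.
1 March 2033 is a Tuesday, so the first Sunday is March 6.
26 February 2033 lies within the daylight-saving period (12 September 2032 – 6 March 2033), so Kesund Station is on daylight time, UTC−09:00.
13:15 Kesund Station + 9h = 22:15 UTC.
1 February 2033 is a Tuesday, so Saturdays fall on 5, 12, 19, 26; the last is February 26.
1 September 2033 is a Thursday, so the first Sunday is September 4 and the third is September 18.
At the standard offset (UTC+09:30), 22:15 UTC + 9h30m = 07:45 Quorir Zone standard time (rolling into the next day, 27 February 2033).
The standard-time date in Quorir Zone, 27 February 2033, lies within the daylight-saving period (26 February – 18 September), so Quorir Zone is on daylight time, UTC+10:30.
22:15 UTC + 10h30m = 08:45 Quorir Zone (rolling into the next day, 27 February 2033).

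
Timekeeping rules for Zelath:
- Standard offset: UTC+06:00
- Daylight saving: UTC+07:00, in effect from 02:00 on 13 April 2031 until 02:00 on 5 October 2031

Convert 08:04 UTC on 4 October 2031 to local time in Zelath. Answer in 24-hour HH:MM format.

At the standard offset (UTC+06:00), 08:04 UTC + 6h = 14:04 Zelath standard time.
The standard-time date in Zelath, 4 October 2031, falls between 13 April and 5 October, so daylight saving is in effect and Zelath is at UTC+07:00.
08:04 UTC + 7h = 15:04 local.

15:04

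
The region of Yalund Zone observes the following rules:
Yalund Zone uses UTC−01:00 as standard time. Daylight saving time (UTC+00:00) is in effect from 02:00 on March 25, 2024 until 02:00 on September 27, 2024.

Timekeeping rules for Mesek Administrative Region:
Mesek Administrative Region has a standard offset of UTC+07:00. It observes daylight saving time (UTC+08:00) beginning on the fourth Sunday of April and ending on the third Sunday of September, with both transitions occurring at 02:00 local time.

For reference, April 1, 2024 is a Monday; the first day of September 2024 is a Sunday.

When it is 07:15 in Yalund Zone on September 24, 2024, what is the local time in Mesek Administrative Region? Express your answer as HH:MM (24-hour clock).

September 24, 2024 lies within the daylight-saving period (25 March – 27 September), so Yalund Zone is on daylight time, UTC+00:00.
07:15 Yalund Zone − 0h = 07:15 UTC.
1 April 2024 is a Monday, so the first Sunday is April 7 and the fourth is April 28.
1 September 2024 is a Sunday, so the first Sunday is September 1 and the third is September 15.
At the standard offset (UTC+07:00), 07:15 UTC + 7h = 14:15 Mesek Administrative Region standard time.
Daylight saving runs 28 April – 15 September; the standard-time date in Mesek Administrative Region, September 24, 2024, is outside that window, so Mesek Administrative Region is on standard time at UTC+07:00.
07:15 UTC + 7h = 14:15 Mesek Administrative Region.

14:15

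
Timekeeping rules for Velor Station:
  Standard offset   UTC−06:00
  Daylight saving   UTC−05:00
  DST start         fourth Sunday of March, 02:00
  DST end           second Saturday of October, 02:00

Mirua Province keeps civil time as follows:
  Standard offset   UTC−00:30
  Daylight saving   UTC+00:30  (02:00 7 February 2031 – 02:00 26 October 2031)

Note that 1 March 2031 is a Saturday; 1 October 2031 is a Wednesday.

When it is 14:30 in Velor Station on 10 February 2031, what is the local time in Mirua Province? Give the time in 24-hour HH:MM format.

1 March 2031 is a Saturday, so the first Sunday is March 2 and the fourth is March 23.
1 October 2031 is a Wednesday, so the first Saturday is October 4 and the second is October 11.
10 February 2031 is outside the daylight-saving period (23 March – 11 October), so Velor Station is on standard time, UTC−06:00.
14:30 Velor Station + 6h = 20:30 UTC.
At the standard offset (UTC−00:30), 20:30 UTC − 0h30m = 20:00 Mirua Province standard time.
Daylight saving runs 7 February – 26 October; the standard-time date in Mirua Province, 10 February 2031, is inside that window, so Mirua Province is at UTC+00:30.
20:30 UTC + 0h30m = 21:00 Mirua Province.

21:00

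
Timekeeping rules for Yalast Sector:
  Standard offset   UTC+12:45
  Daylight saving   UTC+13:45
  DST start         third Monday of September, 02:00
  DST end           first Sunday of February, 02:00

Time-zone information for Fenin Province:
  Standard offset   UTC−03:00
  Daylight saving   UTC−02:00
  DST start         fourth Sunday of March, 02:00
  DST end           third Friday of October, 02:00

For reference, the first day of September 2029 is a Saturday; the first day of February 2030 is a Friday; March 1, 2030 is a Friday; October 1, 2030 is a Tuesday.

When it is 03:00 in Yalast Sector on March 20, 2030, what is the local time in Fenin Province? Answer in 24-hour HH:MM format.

1 September 2029 is a Saturday, so the first Monday is September 3 and the third is September 17.
1 February 2030 is a Friday, so the first Sunday is February 3.
March 20, 2030 is outside the daylight-saving period (17 September 2029 – 3 February 2030), so Yalast Sector is on standard time, UTC+12:45.
03:00 Yalast Sector − 12h45m = 14:15 UTC (rolling into the previous day, 19 March 2030).
1 March 2030 is a Friday, so the first Sunday is March 3 and the fourth is March 24.
1 October 2030 is a Tuesday, so the first Friday is October 4 and the third is October 18.
At the standard offset (UTC−03:00), 14:15 UTC − 3h = 11:15 Fenin Province standard time.
Daylight saving runs 24 March – 18 October; the standard-time date in Fenin Province, March 19, 2030, is outside that window, so Fenin Province is on standard time at UTC−03:00.
14:15 UTC − 3h = 11:15 Fenin Province.

11:15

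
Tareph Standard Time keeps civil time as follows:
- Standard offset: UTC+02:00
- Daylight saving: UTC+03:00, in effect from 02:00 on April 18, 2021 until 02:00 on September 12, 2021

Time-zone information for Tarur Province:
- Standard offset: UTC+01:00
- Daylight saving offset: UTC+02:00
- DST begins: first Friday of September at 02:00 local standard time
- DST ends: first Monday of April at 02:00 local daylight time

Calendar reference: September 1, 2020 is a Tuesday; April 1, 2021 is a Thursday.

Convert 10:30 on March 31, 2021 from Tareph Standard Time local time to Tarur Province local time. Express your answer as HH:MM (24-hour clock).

10:30

March 31, 2021 is outside the daylight-saving period (18 April – 12 September), so Tareph Standard Time is on standard time, UTC+02:00.
10:30 Tareph Standard Time − 2h = 08:30 UTC.
1 September 2020 is a Tuesday, so the first Friday is September 4.
1 April 2021 is a Thursday, so the first Monday is April 5.
At the standard offset (UTC+01:00), 08:30 UTC + 1h = 09:30 Tarur Province standard time.
Daylight saving runs 4 September 2020 – 5 April 2021; the standard-time date in Tarur Province, March 31, 2021, is inside that window, so Tarur Province is at UTC+02:00.
08:30 UTC + 2h = 10:30 Tarur Province.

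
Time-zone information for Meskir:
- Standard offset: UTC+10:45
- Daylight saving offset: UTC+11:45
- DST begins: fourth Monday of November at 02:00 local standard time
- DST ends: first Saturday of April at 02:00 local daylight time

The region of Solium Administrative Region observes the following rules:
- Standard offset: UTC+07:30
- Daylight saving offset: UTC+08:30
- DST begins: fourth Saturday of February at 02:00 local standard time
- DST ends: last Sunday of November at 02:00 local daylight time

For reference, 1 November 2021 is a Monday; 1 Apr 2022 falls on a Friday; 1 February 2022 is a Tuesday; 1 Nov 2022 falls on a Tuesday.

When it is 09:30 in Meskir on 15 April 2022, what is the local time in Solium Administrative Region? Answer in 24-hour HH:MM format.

1 November 2021 is a Monday, so the first Monday is November 1 and the fourth is November 22.
1 April 2022 is a Friday, so the first Saturday is April 2.
15 April 2022 is outside the daylight-saving period (22 November 2021 – 2 April 2022), so Meskir is on standard time, UTC+10:45.
09:30 Meskir − 10h45m = 22:45 UTC (rolling into the previous day, 14 April 2022).
1 February 2022 is a Tuesday, so the first Saturday is February 5 and the fourth is February 26.
1 November 2022 is a Tuesday, so Sundays fall on 6, 13, 20, 27; the last is November 27.
At the standard offset (UTC+07:30), 22:45 UTC + 7h30m = 06:15 Solium Administrative Region standard time (rolling into the next day, 15 April 2022).
Daylight saving runs 26 February – 27 November; the standard-time date in Solium Administrative Region, 15 April 2022, is inside that window, so Solium Administrative Region is at UTC+08:30.
22:45 UTC + 8h30m = 07:15 Solium Administrative Region (rolling into the next day, 15 April 2022).

07:15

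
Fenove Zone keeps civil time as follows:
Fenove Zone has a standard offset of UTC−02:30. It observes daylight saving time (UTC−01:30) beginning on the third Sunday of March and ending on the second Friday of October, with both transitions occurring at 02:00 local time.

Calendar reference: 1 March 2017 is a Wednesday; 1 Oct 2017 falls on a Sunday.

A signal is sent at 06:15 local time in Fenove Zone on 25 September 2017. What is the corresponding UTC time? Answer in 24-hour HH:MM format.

07:45

1 March 2017 is a Wednesday, so the first Sunday is March 5 and the third is March 19.
1 October 2017 is a Sunday, so the first Friday is October 6 and the second is October 13.
25 September 2017 lies within the daylight-saving period (19 March – 13 October), so Fenove Zone is on daylight time, UTC−01:30.
06:15 local + 1h30m = 07:45 UTC.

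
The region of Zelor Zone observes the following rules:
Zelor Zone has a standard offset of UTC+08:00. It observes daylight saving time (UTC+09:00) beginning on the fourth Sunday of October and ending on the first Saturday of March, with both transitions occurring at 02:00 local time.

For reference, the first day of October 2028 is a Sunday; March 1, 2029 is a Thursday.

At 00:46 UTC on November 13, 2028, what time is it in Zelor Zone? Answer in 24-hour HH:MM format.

09:46

1 October 2028 is a Sunday, so the first Sunday is October 1 and the fourth is October 22.
1 March 2029 is a Thursday, so the first Saturday is March 3.
At the standard offset (UTC+08:00), 00:46 UTC + 8h = 08:46 Zelor Zone standard time.
Daylight saving runs 22 October 2028 – 3 March 2029; the standard-time date in Zelor Zone, November 13, 2028, is inside that window, so Zelor Zone is at UTC+09:00.
00:46 UTC + 9h = 09:46 local.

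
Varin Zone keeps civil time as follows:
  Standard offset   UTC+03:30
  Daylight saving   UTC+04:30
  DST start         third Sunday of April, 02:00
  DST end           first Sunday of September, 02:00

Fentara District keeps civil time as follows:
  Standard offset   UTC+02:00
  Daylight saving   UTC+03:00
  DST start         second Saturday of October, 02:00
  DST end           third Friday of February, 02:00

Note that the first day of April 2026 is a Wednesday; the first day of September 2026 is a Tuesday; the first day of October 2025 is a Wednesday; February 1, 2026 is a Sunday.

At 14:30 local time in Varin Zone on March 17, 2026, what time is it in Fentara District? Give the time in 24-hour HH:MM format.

13:00

1 April 2026 is a Wednesday, so the first Sunday is April 5 and the third is April 19.
1 September 2026 is a Tuesday, so the first Sunday is September 6.
March 17, 2026 is outside the daylight-saving period (19 April – 6 September), so Varin Zone is on standard time, UTC+03:30.
14:30 Varin Zone − 3h30m = 11:00 UTC.
1 October 2025 is a Wednesday, so the first Saturday is October 4 and the second is October 11.
1 February 2026 is a Sunday, so the first Friday is February 6 and the third is February 20.
At the standard offset (UTC+02:00), 11:00 UTC + 2h = 13:00 Fentara District standard time.
The standard-time date in Fentara District, March 17, 2026, is outside the daylight-saving period (11 October 2025 – 20 February 2026), so Fentara District is on standard time, UTC+02:00.
11:00 UTC + 2h = 13:00 Fentara District.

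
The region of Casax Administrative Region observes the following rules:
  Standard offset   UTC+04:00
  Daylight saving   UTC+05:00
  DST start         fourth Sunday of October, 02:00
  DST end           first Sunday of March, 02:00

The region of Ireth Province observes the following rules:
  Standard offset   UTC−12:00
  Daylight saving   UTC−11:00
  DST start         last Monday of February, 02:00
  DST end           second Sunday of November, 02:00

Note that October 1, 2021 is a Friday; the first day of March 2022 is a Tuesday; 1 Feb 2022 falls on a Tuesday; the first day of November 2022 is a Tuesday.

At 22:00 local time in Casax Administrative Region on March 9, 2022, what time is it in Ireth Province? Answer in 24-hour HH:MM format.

1 October 2021 is a Friday, so the first Sunday is October 3 and the fourth is October 24.
1 March 2022 is a Tuesday, so the first Sunday is March 6.
Daylight saving runs 24 October 2021 – 6 March 2022; March 9, 2022 is outside that window, so Casax Administrative Region is on standard time at UTC+04:00.
22:00 Casax Administrative Region − 4h = 18:00 UTC.
1 February 2022 is a Tuesday, so Mondays fall on 7, 14, 21, 28; the last is February 28.
1 November 2022 is a Tuesday, so the first Sunday is November 6 and the second is November 13.
At the standard offset (UTC−12:00), 18:00 UTC − 12h = 06:00 Ireth Province standard time.
The standard-time date in Ireth Province, March 9, 2022, falls between 28 February and 13 November, so daylight saving is in effect and Ireth Province is at UTC−11:00.
18:00 UTC − 11h = 07:00 Ireth Province.

07:00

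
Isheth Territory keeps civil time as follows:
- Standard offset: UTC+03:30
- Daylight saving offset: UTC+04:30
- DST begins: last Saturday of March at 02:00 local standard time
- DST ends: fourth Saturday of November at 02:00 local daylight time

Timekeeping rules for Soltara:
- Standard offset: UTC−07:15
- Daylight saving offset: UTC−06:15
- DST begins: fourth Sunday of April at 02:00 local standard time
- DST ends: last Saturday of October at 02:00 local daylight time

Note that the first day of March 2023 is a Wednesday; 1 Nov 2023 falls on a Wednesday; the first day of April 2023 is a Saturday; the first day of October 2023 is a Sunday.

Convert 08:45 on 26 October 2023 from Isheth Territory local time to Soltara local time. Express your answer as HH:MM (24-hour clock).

22:00

1 March 2023 is a Wednesday, so Saturdays fall on 4, 11, 18, 25; the last is March 25.
1 November 2023 is a Wednesday, so the first Saturday is November 4 and the fourth is November 25.
26 October 2023 falls between 25 March and 25 November, so daylight saving is in effect and Isheth Territory is at UTC+04:30.
08:45 Isheth Territory − 4h30m = 04:15 UTC.
1 April 2023 is a Saturday, so the first Sunday is April 2 and the fourth is April 23.
1 October 2023 is a Sunday, so Saturdays fall on 7, 14, 21, 28; the last is October 28.
At the standard offset (UTC−07:15), 04:15 UTC − 7h15m = 21:00 Soltara standard time (rolling into the previous day, 25 October 2023).
The standard-time date in Soltara, 25 October 2023, falls between 23 April and 28 October, so daylight saving is in effect and Soltara is at UTC−06:15.
04:15 UTC − 6h15m = 22:00 Soltara (rolling into the previous day, 25 October 2023).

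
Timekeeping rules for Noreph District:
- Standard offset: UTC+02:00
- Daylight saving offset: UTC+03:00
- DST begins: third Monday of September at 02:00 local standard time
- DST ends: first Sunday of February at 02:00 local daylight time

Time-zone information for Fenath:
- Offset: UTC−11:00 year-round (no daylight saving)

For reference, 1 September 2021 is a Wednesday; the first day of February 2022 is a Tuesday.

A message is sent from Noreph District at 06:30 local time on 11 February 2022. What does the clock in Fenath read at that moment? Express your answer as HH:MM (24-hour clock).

17:30

1 September 2021 is a Wednesday, so the first Monday is September 6 and the third is September 20.
1 February 2022 is a Tuesday, so the first Sunday is February 6.
11 February 2022 is outside the daylight-saving period (20 September 2021 – 6 February 2022), so Noreph District is on standard time, UTC+02:00.
06:30 Noreph District − 2h = 04:30 UTC.
Fenath stays on UTC−11:00 all year.
04:30 UTC − 11h = 17:30 Fenath (rolling into the previous day, 10 February 2022).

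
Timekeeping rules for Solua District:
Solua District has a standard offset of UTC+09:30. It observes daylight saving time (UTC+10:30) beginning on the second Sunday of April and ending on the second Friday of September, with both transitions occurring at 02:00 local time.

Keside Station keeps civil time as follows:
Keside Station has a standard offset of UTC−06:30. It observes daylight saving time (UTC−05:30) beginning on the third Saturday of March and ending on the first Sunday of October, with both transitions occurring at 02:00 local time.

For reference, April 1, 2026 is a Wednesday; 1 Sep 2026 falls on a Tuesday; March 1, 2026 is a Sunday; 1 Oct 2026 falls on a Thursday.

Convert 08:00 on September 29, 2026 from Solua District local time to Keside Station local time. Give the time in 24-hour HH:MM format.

1 April 2026 is a Wednesday, so the first Sunday is April 5 and the second is April 12.
1 September 2026 is a Tuesday, so the first Friday is September 4 and the second is September 11.
September 29, 2026 is outside the daylight-saving period (12 April – 11 September), so Solua District is on standard time, UTC+09:30.
08:00 Solua District − 9h30m = 22:30 UTC (rolling into the previous day, 28 September 2026).
1 March 2026 is a Sunday, so the first Saturday is March 7 and the third is March 21.
1 October 2026 is a Thursday, so the first Sunday is October 4.
At the standard offset (UTC−06:30), 22:30 UTC − 6h30m = 16:00 Keside Station standard time.
The standard-time date in Keside Station, September 28, 2026, lies within the daylight-saving period (21 March – 4 October), so Keside Station is on daylight time, UTC−05:30.
22:30 UTC − 5h30m = 17:00 Keside Station.

17:00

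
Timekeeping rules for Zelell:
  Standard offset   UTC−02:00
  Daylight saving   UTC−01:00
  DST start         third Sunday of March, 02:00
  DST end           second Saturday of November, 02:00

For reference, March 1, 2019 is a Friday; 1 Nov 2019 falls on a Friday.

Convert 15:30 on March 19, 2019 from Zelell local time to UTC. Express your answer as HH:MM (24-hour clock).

16:30

1 March 2019 is a Friday, so the first Sunday is March 3 and the third is March 17.
1 November 2019 is a Friday, so the first Saturday is November 2 and the second is November 9.
March 19, 2019 lies within the daylight-saving period (17 March – 9 November), so Zelell is on daylight time, UTC−01:00.
15:30 local + 1h = 16:30 UTC.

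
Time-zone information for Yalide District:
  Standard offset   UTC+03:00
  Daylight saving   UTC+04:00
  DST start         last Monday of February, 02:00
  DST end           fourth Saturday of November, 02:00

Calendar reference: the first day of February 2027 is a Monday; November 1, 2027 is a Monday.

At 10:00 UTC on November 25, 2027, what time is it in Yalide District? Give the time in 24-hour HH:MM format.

14:00

1 February 2027 is a Monday, so Mondays fall on 1, 8, 15, 22; the last is February 22.
1 November 2027 is a Monday, so the first Saturday is November 6 and the fourth is November 27.
At the standard offset (UTC+03:00), 10:00 UTC + 3h = 13:00 Yalide District standard time.
Daylight saving runs 22 February – 27 November; the standard-time date in Yalide District, November 25, 2027, is inside that window, so Yalide District is at UTC+04:00.
10:00 UTC + 4h = 14:00 local.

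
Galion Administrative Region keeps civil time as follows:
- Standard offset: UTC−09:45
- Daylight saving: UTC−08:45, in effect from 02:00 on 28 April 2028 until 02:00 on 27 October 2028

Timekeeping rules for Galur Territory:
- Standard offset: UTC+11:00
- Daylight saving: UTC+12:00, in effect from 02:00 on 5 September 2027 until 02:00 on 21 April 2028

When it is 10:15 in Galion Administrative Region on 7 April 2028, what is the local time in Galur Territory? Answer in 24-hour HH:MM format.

7 April 2028 does not fall between 28 April and 27 October, so daylight saving is not in effect and Galion Administrative Region is at UTC−09:45.
10:15 Galion Administrative Region + 9h45m = 20:00 UTC.
At the standard offset (UTC+11:00), 20:00 UTC + 11h = 07:00 Galur Territory standard time (rolling into the next day, 8 April 2028).
Daylight saving runs 5 September 2027 – 21 April 2028; the standard-time date in Galur Territory, 8 April 2028, is inside that window, so Galur Territory is at UTC+12:00.
20:00 UTC + 12h = 08:00 Galur Territory (rolling into the next day, 8 April 2028).

08:00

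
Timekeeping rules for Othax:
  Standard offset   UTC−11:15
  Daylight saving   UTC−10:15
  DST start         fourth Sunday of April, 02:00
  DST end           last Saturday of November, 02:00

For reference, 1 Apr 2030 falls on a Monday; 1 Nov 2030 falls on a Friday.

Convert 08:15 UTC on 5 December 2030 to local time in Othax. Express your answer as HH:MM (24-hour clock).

21:00

1 April 2030 is a Monday, so the first Sunday is April 7 and the fourth is April 28.
1 November 2030 is a Friday, so Saturdays fall on 2, 9, 16, 23, 30; the last is November 30.
At the standard offset (UTC−11:15), 08:15 UTC − 11h15m = 21:00 Othax standard time (rolling into the previous day, 4 December 2030).
The standard-time date in Othax, 4 December 2030, is outside the daylight-saving period (28 April – 30 November), so Othax is on standard time, UTC−11:15.
08:15 UTC − 11h15m = 21:00 local (rolling into the previous day, 4 December 2030).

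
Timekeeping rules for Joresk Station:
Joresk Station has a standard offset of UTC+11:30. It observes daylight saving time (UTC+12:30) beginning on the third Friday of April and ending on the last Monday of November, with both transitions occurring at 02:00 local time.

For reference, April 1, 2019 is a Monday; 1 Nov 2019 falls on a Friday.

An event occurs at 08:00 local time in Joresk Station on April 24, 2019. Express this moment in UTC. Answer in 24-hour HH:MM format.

19:30

1 April 2019 is a Monday, so the first Friday is April 5 and the third is April 19.
1 November 2019 is a Friday, so Mondays fall on 4, 11, 18, 25; the last is November 25.
Daylight saving runs 19 April – 25 November; April 24, 2019 is inside that window, so Joresk Station is at UTC+12:30.
08:00 local − 12h30m = 19:30 UTC (rolling into the previous day, 23 April 2019).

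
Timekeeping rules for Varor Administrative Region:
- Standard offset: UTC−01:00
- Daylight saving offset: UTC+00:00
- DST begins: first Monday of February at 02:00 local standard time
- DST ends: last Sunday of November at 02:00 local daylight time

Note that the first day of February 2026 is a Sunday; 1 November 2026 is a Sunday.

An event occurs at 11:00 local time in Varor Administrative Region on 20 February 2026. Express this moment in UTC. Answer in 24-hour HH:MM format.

11:00

1 February 2026 is a Sunday, so the first Monday is February 2.
1 November 2026 is a Sunday, so Sundays fall on 1, 8, 15, 22, 29; the last is November 29.
20 February 2026 falls between 2 February and 29 November, so daylight saving is in effect and Varor Administrative Region is at UTC+00:00.
11:00 local − 0h = 11:00 UTC.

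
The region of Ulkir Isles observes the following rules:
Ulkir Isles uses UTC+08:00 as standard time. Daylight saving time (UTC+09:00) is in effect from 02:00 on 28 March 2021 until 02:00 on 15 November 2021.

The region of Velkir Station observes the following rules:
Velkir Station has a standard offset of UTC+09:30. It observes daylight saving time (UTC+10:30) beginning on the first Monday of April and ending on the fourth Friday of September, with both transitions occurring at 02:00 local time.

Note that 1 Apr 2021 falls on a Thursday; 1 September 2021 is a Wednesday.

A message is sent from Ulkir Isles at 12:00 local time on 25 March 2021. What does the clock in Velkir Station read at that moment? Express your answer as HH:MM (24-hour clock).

25 March 2021 does not fall between 28 March and 15 November, so daylight saving is not in effect and Ulkir Isles is at UTC+08:00.
12:00 Ulkir Isles − 8h = 04:00 UTC.
1 April 2021 is a Thursday, so the first Monday is April 5.
1 September 2021 is a Wednesday, so the first Friday is September 3 and the fourth is September 24.
At the standard offset (UTC+09:30), 04:00 UTC + 9h30m = 13:30 Velkir Station standard time.
Daylight saving runs 5 April – 24 September; the standard-time date in Velkir Station, 25 March 2021, is outside that window, so Velkir Station is on standard time at UTC+09:30.
04:00 UTC + 9h30m = 13:30 Velkir Station.

13:30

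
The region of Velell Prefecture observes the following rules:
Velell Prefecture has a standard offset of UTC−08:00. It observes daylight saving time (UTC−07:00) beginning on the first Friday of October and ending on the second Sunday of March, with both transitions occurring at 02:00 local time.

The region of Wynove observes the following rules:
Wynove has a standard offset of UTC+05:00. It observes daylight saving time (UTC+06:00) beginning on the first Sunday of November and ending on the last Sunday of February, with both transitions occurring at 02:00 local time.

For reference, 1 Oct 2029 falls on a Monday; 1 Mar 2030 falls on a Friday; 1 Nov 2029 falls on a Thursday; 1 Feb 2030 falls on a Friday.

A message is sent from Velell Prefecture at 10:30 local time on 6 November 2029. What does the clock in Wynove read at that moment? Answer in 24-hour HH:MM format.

1 October 2029 is a Monday, so the first Friday is October 5.
1 March 2030 is a Friday, so the first Sunday is March 3 and the second is March 10.
6 November 2029 falls between 5 October 2029 and 10 March 2030, so daylight saving is in effect and Velell Prefecture is at UTC−07:00.
10:30 Velell Prefecture + 7h = 17:30 UTC.
1 November 2029 is a Thursday, so the first Sunday is November 4.
1 February 2030 is a Friday, so Sundays fall on 3, 10, 17, 24; the last is February 24.
At the standard offset (UTC+05:00), 17:30 UTC + 5h = 22:30 Wynove standard time.
The standard-time date in Wynove, 6 November 2029, lies within the daylight-saving period (4 November 2029 – 24 February 2030), so Wynove is on daylight time, UTC+06:00.
17:30 UTC + 6h = 23:30 Wynove.

23:30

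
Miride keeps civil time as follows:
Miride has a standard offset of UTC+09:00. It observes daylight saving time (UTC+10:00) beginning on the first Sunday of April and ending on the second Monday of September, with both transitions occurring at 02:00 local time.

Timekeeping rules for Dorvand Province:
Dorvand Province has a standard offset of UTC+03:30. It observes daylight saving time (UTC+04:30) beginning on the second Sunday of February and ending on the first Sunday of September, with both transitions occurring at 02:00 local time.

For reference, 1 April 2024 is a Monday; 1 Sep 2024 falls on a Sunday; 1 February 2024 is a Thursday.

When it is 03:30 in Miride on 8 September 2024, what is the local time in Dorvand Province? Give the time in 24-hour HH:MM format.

1 April 2024 is a Monday, so the first Sunday is April 7.
1 September 2024 is a Sunday, so the first Monday is September 2 and the second is September 9.
Daylight saving runs 7 April – 9 September; 8 September 2024 is inside that window, so Miride is at UTC+10:00.
03:30 Miride − 10h = 17:30 UTC (rolling into the previous day, 7 September 2024).
1 February 2024 is a Thursday, so the first Sunday is February 4 and the second is February 11.
1 September 2024 is a Sunday, so the first Sunday is September 1.
At the standard offset (UTC+03:30), 17:30 UTC + 3h30m = 21:00 Dorvand Province standard time.
The standard-time date in Dorvand Province, 7 September 2024, is outside the daylight-saving period (11 February – 1 September), so Dorvand Province is on standard time, UTC+03:30.
17:30 UTC + 3h30m = 21:00 Dorvand Province.

21:00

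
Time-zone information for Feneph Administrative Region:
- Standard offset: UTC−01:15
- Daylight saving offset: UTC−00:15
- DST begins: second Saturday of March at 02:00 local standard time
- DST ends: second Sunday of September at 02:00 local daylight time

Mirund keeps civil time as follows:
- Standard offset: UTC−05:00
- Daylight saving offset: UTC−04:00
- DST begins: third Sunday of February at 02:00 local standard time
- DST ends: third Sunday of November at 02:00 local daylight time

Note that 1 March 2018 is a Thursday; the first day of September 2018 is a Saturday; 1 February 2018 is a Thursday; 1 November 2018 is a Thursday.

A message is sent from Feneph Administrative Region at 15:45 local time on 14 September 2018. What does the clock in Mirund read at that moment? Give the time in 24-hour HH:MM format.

13:00

1 March 2018 is a Thursday, so the first Saturday is March 3 and the second is March 10.
1 September 2018 is a Saturday, so the first Sunday is September 2 and the second is September 9.
Daylight saving runs 10 March – 9 September; 14 September 2018 is outside that window, so Feneph Administrative Region is on standard time at UTC−01:15.
15:45 Feneph Administrative Region + 1h15m = 17:00 UTC.
1 February 2018 is a Thursday, so the first Sunday is February 4 and the third is February 18.
1 November 2018 is a Thursday, so the first Sunday is November 4 and the third is November 18.
At the standard offset (UTC−05:00), 17:00 UTC − 5h = 12:00 Mirund standard time.
Daylight saving runs 18 February – 18 November; the standard-time date in Mirund, 14 September 2018, is inside that window, so Mirund is at UTC−04:00.
17:00 UTC − 4h = 13:00 Mirund.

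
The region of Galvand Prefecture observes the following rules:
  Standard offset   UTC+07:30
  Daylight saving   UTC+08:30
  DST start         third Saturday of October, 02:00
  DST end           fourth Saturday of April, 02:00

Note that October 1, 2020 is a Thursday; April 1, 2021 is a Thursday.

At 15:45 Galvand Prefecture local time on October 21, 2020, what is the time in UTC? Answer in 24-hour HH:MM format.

07:15

1 October 2020 is a Thursday, so the first Saturday is October 3 and the third is October 17.
1 April 2021 is a Thursday, so the first Saturday is April 3 and the fourth is April 24.
October 21, 2020 lies within the daylight-saving period (17 October 2020 – 24 April 2021), so Galvand Prefecture is on daylight time, UTC+08:30.
15:45 local − 8h30m = 07:15 UTC.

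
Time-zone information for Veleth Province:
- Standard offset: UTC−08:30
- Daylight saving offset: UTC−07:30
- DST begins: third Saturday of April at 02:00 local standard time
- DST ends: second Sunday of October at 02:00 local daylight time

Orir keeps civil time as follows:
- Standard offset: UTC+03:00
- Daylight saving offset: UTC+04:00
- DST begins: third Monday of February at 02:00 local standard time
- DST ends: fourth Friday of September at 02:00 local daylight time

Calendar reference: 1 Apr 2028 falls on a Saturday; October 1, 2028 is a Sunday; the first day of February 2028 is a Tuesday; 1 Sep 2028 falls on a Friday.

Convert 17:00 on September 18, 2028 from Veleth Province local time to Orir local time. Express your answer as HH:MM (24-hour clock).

1 April 2028 is a Saturday, so the first Saturday is April 1 and the third is April 15.
1 October 2028 is a Sunday, so the first Sunday is October 1 and the second is October 8.
September 18, 2028 lies within the daylight-saving period (15 April – 8 October), so Veleth Province is on daylight time, UTC−07:30.
17:00 Veleth Province + 7h30m = 00:30 UTC (rolling into the next day, 19 September 2028).
1 February 2028 is a Tuesday, so the first Monday is February 7 and the third is February 21.
1 September 2028 is a Friday, so the first Friday is September 1 and the fourth is September 22.
At the standard offset (UTC+03:00), 00:30 UTC + 3h = 03:30 Orir standard time.
The standard-time date in Orir, September 19, 2028, falls between 21 February and 22 September, so daylight saving is in effect and Orir is at UTC+04:00.
00:30 UTC + 4h = 04:30 Orir.

04:30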